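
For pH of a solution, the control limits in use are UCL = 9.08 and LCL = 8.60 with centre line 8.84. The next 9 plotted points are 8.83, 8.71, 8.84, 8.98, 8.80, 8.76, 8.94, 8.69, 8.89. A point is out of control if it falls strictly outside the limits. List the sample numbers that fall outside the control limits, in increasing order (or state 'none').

none

All 9 points lie within [8.60, 9.08].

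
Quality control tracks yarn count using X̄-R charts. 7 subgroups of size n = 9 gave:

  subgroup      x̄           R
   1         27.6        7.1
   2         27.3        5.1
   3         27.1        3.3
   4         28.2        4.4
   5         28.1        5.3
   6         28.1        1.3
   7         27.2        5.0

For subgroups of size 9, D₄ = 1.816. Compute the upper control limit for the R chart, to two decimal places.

8.17

R̄ = (7.1 + 5.1 + 3.3 + 4.4 + 5.3 + 1.3 + 5.0) / 7 = 31.5000 / 7 = 4.5000
UCL_R = D₄·R̄ = 1.816 × 4.5000 = 8.1720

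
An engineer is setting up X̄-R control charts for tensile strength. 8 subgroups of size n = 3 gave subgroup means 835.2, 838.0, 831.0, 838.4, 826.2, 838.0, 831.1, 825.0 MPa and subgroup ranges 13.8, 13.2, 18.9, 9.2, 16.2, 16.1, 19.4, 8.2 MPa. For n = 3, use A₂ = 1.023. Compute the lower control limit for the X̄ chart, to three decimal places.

X̄̄ = (835.2 + 838.0 + 831.0 + 838.4 + 826.2 + 838.0 + 831.1 + 825.0) / 8 = 6662.9000 / 8 = 832.8625
R̄ = (13.8 + 13.2 + 18.9 + 9.2 + 16.2 + 16.1 + 19.4 + 8.2) / 8 = 115.0000 / 8 = 14.3750
LCL = X̄̄ − A₂·R̄ = 832.8625 − 1.023 × 14.3750 = 818.1569

818.157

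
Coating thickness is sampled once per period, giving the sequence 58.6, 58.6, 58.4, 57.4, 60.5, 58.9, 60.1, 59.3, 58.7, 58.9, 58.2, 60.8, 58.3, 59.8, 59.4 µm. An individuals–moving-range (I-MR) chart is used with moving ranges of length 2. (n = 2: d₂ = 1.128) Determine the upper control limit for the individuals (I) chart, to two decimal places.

62.18

X̄ = (58.6 + 58.6 + 58.4 + 57.4 + 60.5 + 58.9 + 60.1 + 59.3 + 58.7 + 58.9 + 58.2 + 60.8 + 58.3 + 59.8 + 59.4) / 15 = 59.0600
Moving ranges: 0.0, 0.2, 1.0, 3.1, 1.6, 1.2, 0.8, 0.6, 0.2, 0.7, 2.6, 2.5, 1.5, 0.4; M̄R̄ = 16.4000 / 14 = 1.1714
UCL = X̄ + 3·M̄R̄/d₂ = 59.0600 + 3 × 1.1714 / 1.128 = 62.1755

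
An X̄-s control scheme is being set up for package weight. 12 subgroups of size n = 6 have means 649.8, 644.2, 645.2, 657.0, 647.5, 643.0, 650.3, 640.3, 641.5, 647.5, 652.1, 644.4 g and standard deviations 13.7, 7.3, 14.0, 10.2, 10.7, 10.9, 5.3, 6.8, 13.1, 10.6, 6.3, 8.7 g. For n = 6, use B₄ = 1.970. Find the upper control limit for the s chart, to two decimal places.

19.31

s̄ = (13.7 + 7.3 + 14.0 + 10.2 + 10.7 + 10.9 + 5.3 + 6.8 + 13.1 + 10.6 + 6.3 + 8.7) / 12 = 9.8000
UCL_s = B₄·s̄ = 1.970 × 9.8000 = 19.3060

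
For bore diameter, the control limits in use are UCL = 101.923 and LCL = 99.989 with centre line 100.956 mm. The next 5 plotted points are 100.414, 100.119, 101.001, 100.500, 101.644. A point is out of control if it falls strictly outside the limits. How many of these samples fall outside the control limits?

0

All 5 points lie within [99.989, 101.923].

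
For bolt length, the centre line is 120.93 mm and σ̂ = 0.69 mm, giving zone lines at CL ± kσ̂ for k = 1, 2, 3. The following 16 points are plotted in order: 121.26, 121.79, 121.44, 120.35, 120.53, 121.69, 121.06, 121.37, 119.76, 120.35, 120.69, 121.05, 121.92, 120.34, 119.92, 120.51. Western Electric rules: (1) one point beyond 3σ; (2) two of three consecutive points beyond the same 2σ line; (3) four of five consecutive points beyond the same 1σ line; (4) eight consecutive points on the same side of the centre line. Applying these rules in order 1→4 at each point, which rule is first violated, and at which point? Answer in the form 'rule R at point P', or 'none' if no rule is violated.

none

Zone of each point (C = within 1σ̂, B = 1σ̂–2σ̂, A = 2σ̂–3σ̂, * = beyond 3σ̂; sign = side of CL): 1:+C, 2:+B, 3:+C, 4:-C, 5:-C, 6:+B, 7:+C, 8:+C, 9:-B, 10:-C, 11:-C, 12:+C, 13:+B, 14:-C, 15:-B, 16:-C
No rule fires across all 16 points.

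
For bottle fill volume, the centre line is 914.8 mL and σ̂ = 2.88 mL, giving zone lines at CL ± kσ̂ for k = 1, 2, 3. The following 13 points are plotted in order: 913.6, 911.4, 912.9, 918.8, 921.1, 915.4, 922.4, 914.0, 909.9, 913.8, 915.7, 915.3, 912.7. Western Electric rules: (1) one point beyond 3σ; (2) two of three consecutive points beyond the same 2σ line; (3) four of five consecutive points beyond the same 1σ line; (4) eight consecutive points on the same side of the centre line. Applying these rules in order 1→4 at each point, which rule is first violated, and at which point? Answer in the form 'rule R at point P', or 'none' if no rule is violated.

rule 2 at point 7

Zone of each point (C = within 1σ̂, B = 1σ̂–2σ̂, A = 2σ̂–3σ̂, * = beyond 3σ̂; sign = side of CL): 1:-C, 2:-B, 3:-C, 4:+B, 5:+A, 6:+C, 7:+A, 8:-C, 9:-B, 10:-C, 11:+C, 12:+C, 13:-C
Rule 2 (two of three consecutive points beyond the same 2σ limit) is satisfied at point 7.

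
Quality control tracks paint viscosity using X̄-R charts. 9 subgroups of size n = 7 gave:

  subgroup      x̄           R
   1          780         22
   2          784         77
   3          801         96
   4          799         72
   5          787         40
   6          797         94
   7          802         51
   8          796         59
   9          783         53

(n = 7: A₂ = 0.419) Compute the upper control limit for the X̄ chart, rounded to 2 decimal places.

818.37

X̄̄ = (780 + 784 + 801 + 799 + 787 + 797 + 802 + 796 + 783) / 9 = 7129.0000 / 9 = 792.1111
R̄ = (22 + 77 + 96 + 72 + 40 + 94 + 51 + 59 + 53) / 9 = 564.0000 / 9 = 62.6667
UCL = X̄̄ + A₂·R̄ = 792.1111 + 0.419 × 62.6667 = 818.3684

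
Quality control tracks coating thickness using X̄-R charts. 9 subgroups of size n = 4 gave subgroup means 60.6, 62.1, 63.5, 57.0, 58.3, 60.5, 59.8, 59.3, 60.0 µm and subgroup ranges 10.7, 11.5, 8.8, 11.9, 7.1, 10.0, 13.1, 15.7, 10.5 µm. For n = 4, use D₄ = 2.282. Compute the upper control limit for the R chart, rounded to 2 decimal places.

R̄ = (10.7 + 11.5 + 8.8 + 11.9 + 7.1 + 10.0 + 13.1 + 15.7 + 10.5) / 9 = 99.3000 / 9 = 11.0333
UCL_R = D₄·R̄ = 2.282 × 11.0333 = 25.1781

25.18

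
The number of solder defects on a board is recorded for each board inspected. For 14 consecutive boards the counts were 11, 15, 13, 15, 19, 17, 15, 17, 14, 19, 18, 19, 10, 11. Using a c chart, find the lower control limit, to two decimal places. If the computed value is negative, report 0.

c̄ = (11 + 15 + 13 + 15 + 19 + 17 + 15 + 17 + 14 + 19 + 18 + 19 + 10 + 11) / 14 = 213 / 14 = 15.2143
LCL = c̄ − 3√c̄ = 15.2143 − 3 × 3.9005 = 3.5126

3.51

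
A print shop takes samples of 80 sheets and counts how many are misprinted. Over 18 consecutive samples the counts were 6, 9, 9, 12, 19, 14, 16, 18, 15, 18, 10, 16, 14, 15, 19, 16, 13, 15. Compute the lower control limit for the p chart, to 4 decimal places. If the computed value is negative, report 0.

0.0485

p̄ = Σdᵢ / (k·n) = 254 / (18 × 80) = 0.17639
LCL = p̄ − 3·√(p̄(1−p̄)/n) = 0.17639 − 3 × 0.04261 = 0.04855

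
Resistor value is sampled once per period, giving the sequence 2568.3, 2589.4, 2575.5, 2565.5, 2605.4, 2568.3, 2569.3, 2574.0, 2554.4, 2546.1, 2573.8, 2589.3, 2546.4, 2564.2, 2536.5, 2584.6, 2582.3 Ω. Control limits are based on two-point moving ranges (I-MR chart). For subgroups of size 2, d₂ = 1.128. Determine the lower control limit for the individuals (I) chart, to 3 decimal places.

2514.077

X̄ = (2568.3 + 2589.4 + 2575.5 + 2565.5 + 2605.4 + 2568.3 + 2569.3 + 2574.0 + 2554.4 + 2546.1 + 2573.8 + 2589.3 + 2546.4 + 2564.2 + 2536.5 + 2584.6 + 2582.3) / 17 = 2570.1941
Moving ranges: 21.1, 13.9, 10.0, 39.9, 37.1, 1.0, 4.7, 19.6, 8.3, 27.7, 15.5, 42.9, 17.8, 27.7, 48.1, 2.3; M̄R̄ = 337.6000 / 16 = 21.1000
LCL = X̄ − 3·M̄R̄/d₂ = 2570.1941 − 3 × 21.1000 / 1.128 = 2514.0771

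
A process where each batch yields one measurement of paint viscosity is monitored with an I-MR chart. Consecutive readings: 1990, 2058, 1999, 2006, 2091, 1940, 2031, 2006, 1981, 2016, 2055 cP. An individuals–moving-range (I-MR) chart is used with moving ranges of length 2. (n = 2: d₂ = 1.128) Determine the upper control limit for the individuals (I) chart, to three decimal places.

X̄ = (1990 + 2058 + 1999 + 2006 + 2091 + 1940 + 2031 + 2006 + 1981 + 2016 + 2055) / 11 = 2015.7273
Moving ranges: 68, 59, 7, 85, 151, 91, 25, 25, 35, 39; M̄R̄ = 585.0000 / 10 = 58.5000
UCL = X̄ + 3·M̄R̄/d₂ = 2015.7273 + 3 × 58.5000 / 1.128 = 2171.3124

2171.312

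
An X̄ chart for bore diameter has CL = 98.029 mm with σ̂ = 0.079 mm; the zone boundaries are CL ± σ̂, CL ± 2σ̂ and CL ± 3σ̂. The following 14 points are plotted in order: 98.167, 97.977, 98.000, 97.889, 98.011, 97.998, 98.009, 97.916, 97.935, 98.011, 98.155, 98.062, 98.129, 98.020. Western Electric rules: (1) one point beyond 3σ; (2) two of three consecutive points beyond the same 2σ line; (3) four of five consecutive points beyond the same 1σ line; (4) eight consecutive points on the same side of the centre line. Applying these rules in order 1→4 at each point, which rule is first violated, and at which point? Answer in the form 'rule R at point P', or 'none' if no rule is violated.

Zone of each point (C = within 1σ̂, B = 1σ̂–2σ̂, A = 2σ̂–3σ̂, * = beyond 3σ̂; sign = side of CL): 1:+B, 2:-C, 3:-C, 4:-B, 5:-C, 6:-C, 7:-C, 8:-B, 9:-B, 10:-C, 11:+B, 12:+C, 13:+B, 14:-C
Rule 4 (eight consecutive points on the same side of the centre line) is satisfied at point 9.

rule 4 at point 9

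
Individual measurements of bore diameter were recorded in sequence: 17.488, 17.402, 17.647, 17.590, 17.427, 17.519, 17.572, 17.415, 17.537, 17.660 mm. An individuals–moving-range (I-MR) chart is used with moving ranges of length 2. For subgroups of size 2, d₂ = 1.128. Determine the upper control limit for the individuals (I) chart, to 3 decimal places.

17.850

X̄ = (17.488 + 17.402 + 17.647 + 17.590 + 17.427 + 17.519 + 17.572 + 17.415 + 17.537 + 17.660) / 10 = 17.5257
Moving ranges: 0.086, 0.245, 0.057, 0.163, 0.092, 0.053, 0.157, 0.122, 0.123; M̄R̄ = 1.0980 / 9 = 0.1220
UCL = X̄ + 3·M̄R̄/d₂ = 17.5257 + 3 × 0.1220 / 1.128 = 17.8502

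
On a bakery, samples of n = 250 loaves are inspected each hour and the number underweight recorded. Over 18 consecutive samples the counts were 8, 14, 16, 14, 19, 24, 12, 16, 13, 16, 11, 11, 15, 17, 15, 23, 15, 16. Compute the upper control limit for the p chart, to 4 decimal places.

p̄ = Σdᵢ / (k·n) = 275 / (18 × 250) = 0.06111
UCL = p̄ + 3·√(p̄(1−p̄)/n) = 0.06111 + 3 × √(0.06111×0.93889/250) = 0.06111 + 3 × 0.01515 = 0.10656

0.1066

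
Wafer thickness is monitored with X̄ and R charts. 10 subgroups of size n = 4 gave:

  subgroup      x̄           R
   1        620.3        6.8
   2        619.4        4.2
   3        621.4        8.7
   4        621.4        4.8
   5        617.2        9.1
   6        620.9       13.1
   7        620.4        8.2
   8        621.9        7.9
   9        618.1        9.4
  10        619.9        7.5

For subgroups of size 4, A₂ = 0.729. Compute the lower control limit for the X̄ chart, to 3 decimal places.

614.280

X̄̄ = (620.3 + 619.4 + 621.4 + 621.4 + 617.2 + 620.9 + 620.4 + 621.9 + 618.1 + 619.9) / 10 = 6200.9000 / 10 = 620.0900
R̄ = (6.8 + 4.2 + 8.7 + 4.8 + 9.1 + 13.1 + 8.2 + 7.9 + 9.4 + 7.5) / 10 = 79.7000 / 10 = 7.9700
LCL = X̄̄ − A₂·R̄ = 620.0900 − 0.729 × 7.9700 = 614.2799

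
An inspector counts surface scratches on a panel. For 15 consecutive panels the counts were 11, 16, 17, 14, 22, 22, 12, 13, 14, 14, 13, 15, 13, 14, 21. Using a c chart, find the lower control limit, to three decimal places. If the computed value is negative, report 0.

c̄ = (11 + 16 + 17 + 14 + 22 + 22 + 12 + 13 + 14 + 14 + 13 + 15 + 13 + 14 + 21) / 15 = 231 / 15 = 15.4000
LCL = c̄ − 3√c̄ = 15.4000 − 3 × 3.9243 = 3.6271

3.627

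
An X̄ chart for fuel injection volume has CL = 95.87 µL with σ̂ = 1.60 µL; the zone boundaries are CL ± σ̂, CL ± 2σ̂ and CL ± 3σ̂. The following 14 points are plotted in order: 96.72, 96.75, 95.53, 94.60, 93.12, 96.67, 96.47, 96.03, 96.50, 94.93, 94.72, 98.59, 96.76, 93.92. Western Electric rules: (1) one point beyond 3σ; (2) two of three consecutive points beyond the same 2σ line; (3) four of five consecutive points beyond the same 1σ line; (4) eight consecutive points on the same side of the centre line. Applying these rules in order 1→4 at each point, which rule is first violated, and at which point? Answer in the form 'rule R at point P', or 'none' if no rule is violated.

none

Zone of each point (C = within 1σ̂, B = 1σ̂–2σ̂, A = 2σ̂–3σ̂, * = beyond 3σ̂; sign = side of CL): 1:+C, 2:+C, 3:-C, 4:-C, 5:-B, 6:+C, 7:+C, 8:+C, 9:+C, 10:-C, 11:-C, 12:+B, 13:+C, 14:-B
No rule fires across all 14 points.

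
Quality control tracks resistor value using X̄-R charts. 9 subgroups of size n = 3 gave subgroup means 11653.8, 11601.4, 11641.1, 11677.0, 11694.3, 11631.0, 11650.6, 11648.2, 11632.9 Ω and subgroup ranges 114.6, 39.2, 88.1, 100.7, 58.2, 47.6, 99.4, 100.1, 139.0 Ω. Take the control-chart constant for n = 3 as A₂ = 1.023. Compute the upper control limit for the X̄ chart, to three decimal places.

11737.255

X̄̄ = (11653.8 + 11601.4 + 11641.1 + 11677.0 + 11694.3 + 11631.0 + 11650.6 + 11648.2 + 11632.9) / 9 = 104830.3000 / 9 = 11647.8111
R̄ = (114.6 + 39.2 + 88.1 + 100.7 + 58.2 + 47.6 + 99.4 + 100.1 + 139.0) / 9 = 786.9000 / 9 = 87.4333
UCL = X̄̄ + A₂·R̄ = 11647.8111 + 1.023 × 87.4333 = 11737.2554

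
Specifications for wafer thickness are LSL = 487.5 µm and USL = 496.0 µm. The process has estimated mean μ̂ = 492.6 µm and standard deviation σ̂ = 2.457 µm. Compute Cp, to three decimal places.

0.577

Cp = (USL − LSL) / (6σ̂) = (496.0 − 487.5) / (6 × 2.457) = 8.5000 / 14.7420 = 0.5766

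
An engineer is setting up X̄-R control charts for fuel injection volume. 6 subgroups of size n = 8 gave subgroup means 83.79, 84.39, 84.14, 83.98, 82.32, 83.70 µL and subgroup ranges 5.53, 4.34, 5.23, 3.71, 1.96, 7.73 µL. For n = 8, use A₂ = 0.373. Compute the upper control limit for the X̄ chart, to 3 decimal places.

85.492

X̄̄ = (83.79 + 84.39 + 84.14 + 83.98 + 82.32 + 83.70) / 6 = 502.3200 / 6 = 83.7200
R̄ = (5.53 + 4.34 + 5.23 + 3.71 + 1.96 + 7.73) / 6 = 28.5000 / 6 = 4.7500
UCL = X̄̄ + A₂·R̄ = 83.7200 + 0.373 × 4.7500 = 85.4917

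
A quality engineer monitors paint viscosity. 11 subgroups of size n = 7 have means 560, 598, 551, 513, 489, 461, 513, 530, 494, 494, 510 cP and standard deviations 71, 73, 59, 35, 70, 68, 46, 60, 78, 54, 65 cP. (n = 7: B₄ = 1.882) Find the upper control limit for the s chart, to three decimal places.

s̄ = (71 + 73 + 59 + 35 + 70 + 68 + 46 + 60 + 78 + 54 + 65) / 11 = 61.7273
UCL_s = B₄·s̄ = 1.882 × 61.7273 = 116.1707

116.171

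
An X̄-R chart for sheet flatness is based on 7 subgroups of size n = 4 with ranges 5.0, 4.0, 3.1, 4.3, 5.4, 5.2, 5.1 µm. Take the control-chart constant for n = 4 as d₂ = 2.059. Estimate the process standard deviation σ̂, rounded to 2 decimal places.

R̄ = (5.0 + 4.0 + 3.1 + 4.3 + 5.4 + 5.2 + 5.1) / 7 = 4.5857
σ̂ = R̄ / d₂ = 4.5857 / 2.059 = 2.2272

2.23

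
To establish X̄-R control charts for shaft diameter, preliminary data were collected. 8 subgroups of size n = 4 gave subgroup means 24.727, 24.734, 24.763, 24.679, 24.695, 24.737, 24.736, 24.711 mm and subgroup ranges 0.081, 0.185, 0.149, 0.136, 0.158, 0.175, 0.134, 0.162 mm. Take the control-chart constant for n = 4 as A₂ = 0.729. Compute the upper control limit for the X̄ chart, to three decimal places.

X̄̄ = (24.727 + 24.734 + 24.763 + 24.679 + 24.695 + 24.737 + 24.736 + 24.711) / 8 = 197.7820 / 8 = 24.7228
R̄ = (0.081 + 0.185 + 0.149 + 0.136 + 0.158 + 0.175 + 0.134 + 0.162) / 8 = 1.1800 / 8 = 0.1475
UCL = X̄̄ + A₂·R̄ = 24.7228 + 0.729 × 0.1475 = 24.8303

24.830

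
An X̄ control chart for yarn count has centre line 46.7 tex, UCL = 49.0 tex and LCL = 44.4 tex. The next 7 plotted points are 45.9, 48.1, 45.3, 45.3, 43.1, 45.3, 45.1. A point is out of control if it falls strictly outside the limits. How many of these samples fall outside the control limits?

1

Compare each point to [44.4, 49.0]: sample 5 = 43.1 < LCL.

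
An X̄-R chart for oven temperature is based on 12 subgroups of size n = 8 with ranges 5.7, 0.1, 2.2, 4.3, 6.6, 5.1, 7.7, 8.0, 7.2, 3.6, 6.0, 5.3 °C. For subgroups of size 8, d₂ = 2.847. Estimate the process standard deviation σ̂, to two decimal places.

R̄ = (5.7 + 0.1 + 2.2 + 4.3 + 6.6 + 5.1 + 7.7 + 8.0 + 7.2 + 3.6 + 6.0 + 5.3) / 12 = 5.1500
σ̂ = R̄ / d₂ = 5.1500 / 2.847 = 1.8089

1.81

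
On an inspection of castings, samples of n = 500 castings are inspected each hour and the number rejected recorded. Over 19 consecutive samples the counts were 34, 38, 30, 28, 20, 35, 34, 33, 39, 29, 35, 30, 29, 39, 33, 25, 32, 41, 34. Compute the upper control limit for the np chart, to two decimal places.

49.07

p̄ = Σdᵢ / (k·n) = 618 / (19 × 500) = 0.06505
UCL = np̄ + 3·√(np̄(1−p̄)) = 32.5263 + 3 × √(32.5263×0.93495) = 32.5263 + 3 × 5.5146 = 49.0700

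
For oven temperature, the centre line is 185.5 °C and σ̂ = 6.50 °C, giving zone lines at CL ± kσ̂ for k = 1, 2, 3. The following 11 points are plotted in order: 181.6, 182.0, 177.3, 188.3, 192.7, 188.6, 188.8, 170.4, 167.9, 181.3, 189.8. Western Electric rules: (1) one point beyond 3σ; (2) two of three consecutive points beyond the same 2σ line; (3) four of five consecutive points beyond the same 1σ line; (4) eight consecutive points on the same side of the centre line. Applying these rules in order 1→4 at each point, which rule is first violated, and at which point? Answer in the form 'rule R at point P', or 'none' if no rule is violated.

rule 2 at point 9

Zone of each point (C = within 1σ̂, B = 1σ̂–2σ̂, A = 2σ̂–3σ̂, * = beyond 3σ̂; sign = side of CL): 1:-C, 2:-C, 3:-B, 4:+C, 5:+B, 6:+C, 7:+C, 8:-A, 9:-A, 10:-C, 11:+C
Rule 2 (two of three consecutive points beyond the same 2σ limit) is satisfied at point 9.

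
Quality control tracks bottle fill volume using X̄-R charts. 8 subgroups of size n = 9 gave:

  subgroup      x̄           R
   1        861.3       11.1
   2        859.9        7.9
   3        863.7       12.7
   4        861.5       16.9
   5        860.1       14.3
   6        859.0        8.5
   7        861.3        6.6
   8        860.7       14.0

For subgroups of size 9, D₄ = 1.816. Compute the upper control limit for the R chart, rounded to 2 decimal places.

R̄ = (11.1 + 7.9 + 12.7 + 16.9 + 14.3 + 8.5 + 6.6 + 14.0) / 8 = 92.0000 / 8 = 11.5000
UCL_R = D₄·R̄ = 1.816 × 11.5000 = 20.8840

20.88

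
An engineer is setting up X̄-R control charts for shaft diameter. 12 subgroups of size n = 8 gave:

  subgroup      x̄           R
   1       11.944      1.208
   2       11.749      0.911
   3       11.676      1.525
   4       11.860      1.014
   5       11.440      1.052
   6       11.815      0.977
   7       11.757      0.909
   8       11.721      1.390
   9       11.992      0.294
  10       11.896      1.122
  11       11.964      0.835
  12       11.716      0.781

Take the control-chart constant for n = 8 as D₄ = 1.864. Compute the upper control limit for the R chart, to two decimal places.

R̄ = (1.208 + 0.911 + 1.525 + 1.014 + 1.052 + 0.977 + 0.909 + 1.390 + 0.294 + 1.122 + 0.835 + 0.781) / 12 = 12.0180 / 12 = 1.0015
UCL_R = D₄·R̄ = 1.864 × 1.0015 = 1.8668

1.87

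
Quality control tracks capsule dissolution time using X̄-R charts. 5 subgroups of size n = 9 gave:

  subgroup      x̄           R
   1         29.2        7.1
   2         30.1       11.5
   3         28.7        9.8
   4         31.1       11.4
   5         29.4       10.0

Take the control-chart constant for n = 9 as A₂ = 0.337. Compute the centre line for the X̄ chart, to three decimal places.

X̄̄ = (29.2 + 30.1 + 28.7 + 31.1 + 29.4) / 5 = 148.5000 / 5 = 29.7000
CL = X̄̄ = 29.7000

29.700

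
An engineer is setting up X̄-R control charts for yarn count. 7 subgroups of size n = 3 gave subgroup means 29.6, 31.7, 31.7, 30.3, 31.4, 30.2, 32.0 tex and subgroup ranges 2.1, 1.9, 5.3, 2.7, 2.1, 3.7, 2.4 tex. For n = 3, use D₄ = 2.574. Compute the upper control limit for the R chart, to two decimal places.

7.43

R̄ = (2.1 + 1.9 + 5.3 + 2.7 + 2.1 + 3.7 + 2.4) / 7 = 20.2000 / 7 = 2.8857
UCL_R = D₄·R̄ = 2.574 × 2.8857 = 7.4278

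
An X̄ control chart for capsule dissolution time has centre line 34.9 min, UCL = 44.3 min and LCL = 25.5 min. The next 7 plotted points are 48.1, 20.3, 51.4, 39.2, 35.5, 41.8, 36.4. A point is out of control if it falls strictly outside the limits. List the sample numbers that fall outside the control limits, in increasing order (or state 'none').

Compare each point to [25.5, 44.3]: sample 1 = 48.1 > UCL; sample 2 = 20.3 < LCL; sample 3 = 51.4 > UCL.

1, 2, 3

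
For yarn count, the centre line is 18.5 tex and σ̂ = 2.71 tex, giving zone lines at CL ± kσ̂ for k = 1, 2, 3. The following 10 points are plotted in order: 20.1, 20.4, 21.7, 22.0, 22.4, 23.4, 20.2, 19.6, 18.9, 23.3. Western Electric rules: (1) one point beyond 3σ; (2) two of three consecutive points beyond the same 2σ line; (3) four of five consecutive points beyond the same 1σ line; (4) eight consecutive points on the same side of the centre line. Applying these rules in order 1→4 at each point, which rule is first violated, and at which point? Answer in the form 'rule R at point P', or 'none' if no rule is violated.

Zone of each point (C = within 1σ̂, B = 1σ̂–2σ̂, A = 2σ̂–3σ̂, * = beyond 3σ̂; sign = side of CL): 1:+C, 2:+C, 3:+B, 4:+B, 5:+B, 6:+B, 7:+C, 8:+C, 9:+C, 10:+B
Rule 3 (four of five consecutive points beyond the same 1σ limit) is satisfied at point 6.

rule 3 at point 6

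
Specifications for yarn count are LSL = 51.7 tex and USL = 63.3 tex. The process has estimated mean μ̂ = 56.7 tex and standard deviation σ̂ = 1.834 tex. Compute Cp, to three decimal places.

1.054

Cp = (USL − LSL) / (6σ̂) = (63.3 − 51.7) / (6 × 1.834) = 11.6000 / 11.0040 = 1.0542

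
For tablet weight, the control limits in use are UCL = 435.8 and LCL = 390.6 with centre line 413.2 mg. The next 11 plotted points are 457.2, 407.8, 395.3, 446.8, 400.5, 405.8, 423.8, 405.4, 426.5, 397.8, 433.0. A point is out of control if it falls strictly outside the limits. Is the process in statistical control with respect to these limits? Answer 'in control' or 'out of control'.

out of control

Compare each point to [390.6, 435.8]: sample 1 = 457.2 > UCL; sample 4 = 446.8 > UCL.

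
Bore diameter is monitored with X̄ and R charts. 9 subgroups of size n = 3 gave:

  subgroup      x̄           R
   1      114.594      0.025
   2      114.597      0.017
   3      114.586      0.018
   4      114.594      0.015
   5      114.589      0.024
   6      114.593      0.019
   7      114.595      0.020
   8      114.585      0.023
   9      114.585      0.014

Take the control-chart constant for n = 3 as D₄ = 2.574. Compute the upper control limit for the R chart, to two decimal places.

R̄ = (0.025 + 0.017 + 0.018 + 0.015 + 0.024 + 0.019 + 0.020 + 0.023 + 0.014) / 9 = 0.1750 / 9 = 0.0194
UCL_R = D₄·R̄ = 2.574 × 0.0194 = 0.0500

0.05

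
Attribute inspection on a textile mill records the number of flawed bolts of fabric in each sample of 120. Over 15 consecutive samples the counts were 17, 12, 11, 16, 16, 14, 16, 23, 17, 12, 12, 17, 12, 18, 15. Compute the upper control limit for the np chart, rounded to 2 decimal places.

p̄ = Σdᵢ / (k·n) = 228 / (15 × 120) = 0.12667
UCL = np̄ + 3·√(np̄(1−p̄)) = 15.2000 + 3 × √(15.2000×0.87333) = 15.2000 + 3 × 3.6434 = 26.1303

26.13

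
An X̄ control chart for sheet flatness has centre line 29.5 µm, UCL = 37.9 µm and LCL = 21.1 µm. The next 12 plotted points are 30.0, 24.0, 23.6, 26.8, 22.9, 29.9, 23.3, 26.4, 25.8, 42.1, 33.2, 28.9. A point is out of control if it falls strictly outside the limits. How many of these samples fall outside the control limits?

Compare each point to [21.1, 37.9]: sample 10 = 42.1 > UCL.

1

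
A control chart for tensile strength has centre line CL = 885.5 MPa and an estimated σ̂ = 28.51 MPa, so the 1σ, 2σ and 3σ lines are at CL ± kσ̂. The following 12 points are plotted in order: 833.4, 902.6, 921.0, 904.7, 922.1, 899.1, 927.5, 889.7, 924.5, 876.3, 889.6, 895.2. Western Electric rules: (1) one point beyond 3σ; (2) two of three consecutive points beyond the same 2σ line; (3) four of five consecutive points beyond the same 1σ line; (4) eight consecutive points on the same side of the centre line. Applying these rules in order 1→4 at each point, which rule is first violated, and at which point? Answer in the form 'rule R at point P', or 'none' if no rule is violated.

Zone of each point (C = within 1σ̂, B = 1σ̂–2σ̂, A = 2σ̂–3σ̂, * = beyond 3σ̂; sign = side of CL): 1:-B, 2:+C, 3:+B, 4:+C, 5:+B, 6:+C, 7:+B, 8:+C, 9:+B, 10:-C, 11:+C, 12:+C
Rule 4 (eight consecutive points on the same side of the centre line) is satisfied at point 9.

rule 4 at point 9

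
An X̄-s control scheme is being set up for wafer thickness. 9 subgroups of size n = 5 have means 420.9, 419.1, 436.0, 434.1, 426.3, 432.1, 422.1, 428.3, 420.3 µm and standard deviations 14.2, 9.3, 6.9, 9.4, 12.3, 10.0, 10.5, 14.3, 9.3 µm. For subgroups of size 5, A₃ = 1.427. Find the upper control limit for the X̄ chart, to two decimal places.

441.83

X̄̄ = (420.9 + 419.1 + 436.0 + 434.1 + 426.3 + 432.1 + 422.1 + 428.3 + 420.3) / 9 = 426.5778
s̄ = (14.2 + 9.3 + 6.9 + 9.4 + 12.3 + 10.0 + 10.5 + 14.3 + 9.3) / 9 = 10.6889
UCL = X̄̄ + A₃·s̄ = 426.5778 + 1.427 × 10.6889 = 441.8308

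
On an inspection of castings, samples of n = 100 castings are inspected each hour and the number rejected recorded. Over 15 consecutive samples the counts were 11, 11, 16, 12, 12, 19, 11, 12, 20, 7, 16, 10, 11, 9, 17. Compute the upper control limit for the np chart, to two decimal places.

23.00

p̄ = Σdᵢ / (k·n) = 194 / (15 × 100) = 0.12933
UCL = np̄ + 3·√(np̄(1−p̄)) = 12.9333 + 3 × √(12.9333×0.87067) = 12.9333 + 3 × 3.3557 = 23.0004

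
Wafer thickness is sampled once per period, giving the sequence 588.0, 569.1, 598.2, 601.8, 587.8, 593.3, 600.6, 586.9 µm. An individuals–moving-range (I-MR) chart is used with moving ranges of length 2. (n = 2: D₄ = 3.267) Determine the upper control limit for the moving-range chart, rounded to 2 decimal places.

42.98

Moving ranges: 18.9, 29.1, 3.6, 14.0, 5.5, 7.3, 13.7; M̄R̄ = 92.1000 / 7 = 13.1571
UCL_MR = D₄·M̄R̄ = 3.267 × 13.1571 = 42.9844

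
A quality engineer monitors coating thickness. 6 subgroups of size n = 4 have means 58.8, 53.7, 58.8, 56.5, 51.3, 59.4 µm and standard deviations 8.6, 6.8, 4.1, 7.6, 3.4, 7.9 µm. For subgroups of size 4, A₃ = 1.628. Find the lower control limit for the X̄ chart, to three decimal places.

45.997

X̄̄ = (58.8 + 53.7 + 58.8 + 56.5 + 51.3 + 59.4) / 6 = 56.4167
s̄ = (8.6 + 6.8 + 4.1 + 7.6 + 3.4 + 7.9) / 6 = 6.4000
LCL = X̄̄ − A₃·s̄ = 56.4167 − 1.628 × 6.4000 = 45.9975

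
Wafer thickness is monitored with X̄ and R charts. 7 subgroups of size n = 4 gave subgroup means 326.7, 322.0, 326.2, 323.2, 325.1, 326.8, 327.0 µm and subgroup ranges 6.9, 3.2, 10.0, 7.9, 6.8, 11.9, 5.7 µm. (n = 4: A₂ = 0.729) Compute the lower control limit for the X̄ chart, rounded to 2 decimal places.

X̄̄ = (326.7 + 322.0 + 326.2 + 323.2 + 325.1 + 326.8 + 327.0) / 7 = 2277.0000 / 7 = 325.2857
R̄ = (6.9 + 3.2 + 10.0 + 7.9 + 6.8 + 11.9 + 5.7) / 7 = 52.4000 / 7 = 7.4857
LCL = X̄̄ − A₂·R̄ = 325.2857 − 0.729 × 7.4857 = 319.8286

319.83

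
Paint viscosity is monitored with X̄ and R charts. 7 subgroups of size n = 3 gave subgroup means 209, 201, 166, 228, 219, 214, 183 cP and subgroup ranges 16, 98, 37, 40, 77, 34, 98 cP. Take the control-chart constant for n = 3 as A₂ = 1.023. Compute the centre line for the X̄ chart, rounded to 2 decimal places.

X̄̄ = (209 + 201 + 166 + 228 + 219 + 214 + 183) / 7 = 1420.0000 / 7 = 202.8571
CL = X̄̄ = 202.8571

202.86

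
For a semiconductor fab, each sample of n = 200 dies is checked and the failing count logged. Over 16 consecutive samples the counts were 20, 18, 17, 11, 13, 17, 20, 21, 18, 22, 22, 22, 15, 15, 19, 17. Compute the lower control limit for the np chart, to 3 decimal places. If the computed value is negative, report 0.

p̄ = Σdᵢ / (k·n) = 287 / (16 × 200) = 0.08969
LCL = np̄ − 3·√(np̄(1−p̄)) = 17.9375 − 3 × 4.0409 = 5.8149

5.815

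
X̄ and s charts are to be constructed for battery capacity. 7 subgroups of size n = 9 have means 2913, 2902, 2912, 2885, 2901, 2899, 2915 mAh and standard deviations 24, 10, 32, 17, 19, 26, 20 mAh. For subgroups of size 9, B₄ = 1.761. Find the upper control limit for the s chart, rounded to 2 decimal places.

37.23

s̄ = (24 + 10 + 32 + 17 + 19 + 26 + 20) / 7 = 21.1429
UCL_s = B₄·s̄ = 1.761 × 21.1429 = 37.2326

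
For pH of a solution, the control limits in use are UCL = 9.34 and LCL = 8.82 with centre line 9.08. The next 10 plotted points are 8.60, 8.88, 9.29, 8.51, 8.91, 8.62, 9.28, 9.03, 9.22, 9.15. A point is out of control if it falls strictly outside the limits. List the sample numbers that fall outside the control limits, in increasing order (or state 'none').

Compare each point to [8.82, 9.34]: sample 1 = 8.60 < LCL; sample 4 = 8.51 < LCL; sample 6 = 8.62 < LCL.

1, 4, 6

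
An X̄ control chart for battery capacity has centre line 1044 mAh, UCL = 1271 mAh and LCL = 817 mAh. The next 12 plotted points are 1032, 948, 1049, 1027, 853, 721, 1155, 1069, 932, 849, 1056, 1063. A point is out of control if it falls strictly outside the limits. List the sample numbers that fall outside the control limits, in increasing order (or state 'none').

6

Compare each point to [817, 1271]: sample 6 = 721 < LCL.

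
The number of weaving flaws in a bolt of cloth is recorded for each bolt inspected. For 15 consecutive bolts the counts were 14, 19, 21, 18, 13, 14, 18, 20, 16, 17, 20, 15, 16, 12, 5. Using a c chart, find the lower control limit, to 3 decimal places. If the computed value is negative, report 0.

c̄ = (14 + 19 + 21 + 18 + 13 + 14 + 18 + 20 + 16 + 17 + 20 + 15 + 16 + 12 + 5) / 15 = 238 / 15 = 15.8667
LCL = c̄ − 3√c̄ = 15.8667 − 3 × 3.9833 = 3.9168

3.917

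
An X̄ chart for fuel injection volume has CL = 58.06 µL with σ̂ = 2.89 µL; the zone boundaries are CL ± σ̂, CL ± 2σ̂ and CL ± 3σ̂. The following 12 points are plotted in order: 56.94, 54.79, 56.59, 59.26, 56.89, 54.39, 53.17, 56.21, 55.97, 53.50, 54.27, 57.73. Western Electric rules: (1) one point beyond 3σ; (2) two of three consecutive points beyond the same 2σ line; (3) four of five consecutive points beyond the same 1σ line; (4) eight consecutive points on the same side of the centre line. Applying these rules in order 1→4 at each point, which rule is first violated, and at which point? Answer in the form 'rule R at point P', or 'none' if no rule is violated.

rule 4 at point 12

Zone of each point (C = within 1σ̂, B = 1σ̂–2σ̂, A = 2σ̂–3σ̂, * = beyond 3σ̂; sign = side of CL): 1:-C, 2:-B, 3:-C, 4:+C, 5:-C, 6:-B, 7:-B, 8:-C, 9:-C, 10:-B, 11:-B, 12:-C
Rule 4 (eight consecutive points on the same side of the centre line) is satisfied at point 12.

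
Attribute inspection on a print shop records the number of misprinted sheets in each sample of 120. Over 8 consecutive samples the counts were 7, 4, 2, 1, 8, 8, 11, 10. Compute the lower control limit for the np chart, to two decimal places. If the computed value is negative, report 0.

0.00

p̄ = Σdᵢ / (k·n) = 51 / (8 × 120) = 0.05312
LCL = np̄ − 3·√(np̄(1−p̄)) = 6.3750 − 3 × 2.4569 = -0.9957 → 0 (negative, so LCL = 0)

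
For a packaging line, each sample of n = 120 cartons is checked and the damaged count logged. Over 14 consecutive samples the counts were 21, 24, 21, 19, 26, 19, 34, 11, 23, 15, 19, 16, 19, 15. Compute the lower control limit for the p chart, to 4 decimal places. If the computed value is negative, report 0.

0.0655

p̄ = Σdᵢ / (k·n) = 282 / (14 × 120) = 0.16786
LCL = p̄ − 3·√(p̄(1−p̄)/n) = 0.16786 − 3 × 0.03412 = 0.06550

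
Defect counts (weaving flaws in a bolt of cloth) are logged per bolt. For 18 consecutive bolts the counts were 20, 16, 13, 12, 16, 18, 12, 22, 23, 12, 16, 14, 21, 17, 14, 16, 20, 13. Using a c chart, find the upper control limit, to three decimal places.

28.534

c̄ = (20 + 16 + 13 + 12 + 16 + 18 + 12 + 22 + 23 + 12 + 16 + 14 + 21 + 17 + 14 + 16 + 20 + 13) / 18 = 295 / 18 = 16.3889
UCL = c̄ + 3√c̄ = 16.3889 + 3 × √16.3889 = 16.3889 + 3 × 4.0483 = 28.5338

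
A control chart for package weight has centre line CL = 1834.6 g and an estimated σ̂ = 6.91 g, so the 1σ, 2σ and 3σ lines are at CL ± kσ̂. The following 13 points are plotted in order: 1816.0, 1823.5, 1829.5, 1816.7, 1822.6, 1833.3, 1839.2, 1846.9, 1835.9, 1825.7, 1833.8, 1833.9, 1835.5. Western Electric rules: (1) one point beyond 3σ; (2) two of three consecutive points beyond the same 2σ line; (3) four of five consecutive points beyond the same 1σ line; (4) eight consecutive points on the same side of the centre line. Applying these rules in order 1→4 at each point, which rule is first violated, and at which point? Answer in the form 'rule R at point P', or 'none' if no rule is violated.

rule 3 at point 5

Zone of each point (C = within 1σ̂, B = 1σ̂–2σ̂, A = 2σ̂–3σ̂, * = beyond 3σ̂; sign = side of CL): 1:-A, 2:-B, 3:-C, 4:-A, 5:-B, 6:-C, 7:+C, 8:+B, 9:+C, 10:-B, 11:-C, 12:-C, 13:+C
Rule 3 (four of five consecutive points beyond the same 1σ limit) is satisfied at point 5.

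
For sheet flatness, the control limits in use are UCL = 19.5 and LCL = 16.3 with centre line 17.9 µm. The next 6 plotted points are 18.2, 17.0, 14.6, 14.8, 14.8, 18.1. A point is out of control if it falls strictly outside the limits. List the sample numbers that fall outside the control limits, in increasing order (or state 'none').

3, 4, 5

Compare each point to [16.3, 19.5]: sample 3 = 14.6 < LCL; sample 4 = 14.8 < LCL; sample 5 = 14.8 < LCL.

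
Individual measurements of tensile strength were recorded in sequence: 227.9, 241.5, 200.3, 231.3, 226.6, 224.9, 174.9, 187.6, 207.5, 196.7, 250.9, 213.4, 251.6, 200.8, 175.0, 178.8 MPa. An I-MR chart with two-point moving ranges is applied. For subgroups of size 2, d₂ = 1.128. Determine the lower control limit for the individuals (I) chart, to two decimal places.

141.66

X̄ = (227.9 + 241.5 + 200.3 + 231.3 + 226.6 + 224.9 + 174.9 + 187.6 + 207.5 + 196.7 + 250.9 + 213.4 + 251.6 + 200.8 + 175.0 + 178.8) / 16 = 211.8562
Moving ranges: 13.6, 41.2, 31.0, 4.7, 1.7, 50.0, 12.7, 19.9, 10.8, 54.2, 37.5, 38.2, 50.8, 25.8, 3.8; M̄R̄ = 395.9000 / 15 = 26.3933
LCL = X̄ − 3·M̄R̄/d₂ = 211.8562 − 3 × 26.3933 / 1.128 = 141.6612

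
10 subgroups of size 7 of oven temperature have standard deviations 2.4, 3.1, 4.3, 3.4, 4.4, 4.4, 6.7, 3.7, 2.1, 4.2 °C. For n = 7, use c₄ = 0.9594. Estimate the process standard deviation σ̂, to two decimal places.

4.03

s̄ = (2.4 + 3.1 + 4.3 + 3.4 + 4.4 + 4.4 + 6.7 + 3.7 + 2.1 + 4.2) / 10 = 3.8700
σ̂ = s̄ / c₄ = 3.8700 / 0.9594 = 4.0338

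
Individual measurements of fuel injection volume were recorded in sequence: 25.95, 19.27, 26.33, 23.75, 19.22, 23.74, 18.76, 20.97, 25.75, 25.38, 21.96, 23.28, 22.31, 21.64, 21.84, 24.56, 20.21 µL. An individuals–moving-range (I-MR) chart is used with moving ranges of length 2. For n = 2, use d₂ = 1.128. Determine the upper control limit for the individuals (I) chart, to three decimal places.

X̄ = (25.95 + 19.27 + 26.33 + 23.75 + 19.22 + 23.74 + 18.76 + 20.97 + 25.75 + 25.38 + 21.96 + 23.28 + 22.31 + 21.64 + 21.84 + 24.56 + 20.21) / 17 = 22.6424
Moving ranges: 6.68, 7.06, 2.58, 4.53, 4.52, 4.98, 2.21, 4.78, 0.37, 3.42, 1.32, 0.97, 0.67, 0.20, 2.72, 4.35; M̄R̄ = 51.3600 / 16 = 3.2100
UCL = X̄ + 3·M̄R̄/d₂ = 22.6424 + 3 × 3.2100 / 1.128 = 31.1796

31.180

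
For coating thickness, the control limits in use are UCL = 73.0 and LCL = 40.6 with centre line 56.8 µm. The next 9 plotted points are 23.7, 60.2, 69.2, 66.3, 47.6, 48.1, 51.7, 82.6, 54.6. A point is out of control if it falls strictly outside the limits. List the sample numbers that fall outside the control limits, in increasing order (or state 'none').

Compare each point to [40.6, 73.0]: sample 1 = 23.7 < LCL; sample 8 = 82.6 > UCL.

1, 8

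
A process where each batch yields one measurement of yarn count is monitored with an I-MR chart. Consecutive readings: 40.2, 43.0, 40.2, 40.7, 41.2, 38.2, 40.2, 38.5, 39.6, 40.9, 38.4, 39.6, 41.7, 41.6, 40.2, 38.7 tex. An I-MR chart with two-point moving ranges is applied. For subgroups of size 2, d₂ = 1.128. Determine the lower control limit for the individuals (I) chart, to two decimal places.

35.84

X̄ = (40.2 + 43.0 + 40.2 + 40.7 + 41.2 + 38.2 + 40.2 + 38.5 + 39.6 + 40.9 + 38.4 + 39.6 + 41.7 + 41.6 + 40.2 + 38.7) / 16 = 40.1812
Moving ranges: 2.8, 2.8, 0.5, 0.5, 3.0, 2.0, 1.7, 1.1, 1.3, 2.5, 1.2, 2.1, 0.1, 1.4, 1.5; M̄R̄ = 24.5000 / 15 = 1.6333
LCL = X̄ − 3·M̄R̄/d₂ = 40.1812 − 3 × 1.6333 / 1.128 = 35.8373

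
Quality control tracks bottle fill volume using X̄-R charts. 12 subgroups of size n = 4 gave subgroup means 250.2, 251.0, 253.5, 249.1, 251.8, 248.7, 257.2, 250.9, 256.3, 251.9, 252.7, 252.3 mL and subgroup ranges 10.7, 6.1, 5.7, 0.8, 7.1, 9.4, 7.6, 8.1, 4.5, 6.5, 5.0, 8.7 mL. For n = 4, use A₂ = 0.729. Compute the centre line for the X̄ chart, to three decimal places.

X̄̄ = (250.2 + 251.0 + 253.5 + 249.1 + 251.8 + 248.7 + 257.2 + 250.9 + 256.3 + 251.9 + 252.7 + 252.3) / 12 = 3025.6000 / 12 = 252.1333
CL = X̄̄ = 252.1333

252.133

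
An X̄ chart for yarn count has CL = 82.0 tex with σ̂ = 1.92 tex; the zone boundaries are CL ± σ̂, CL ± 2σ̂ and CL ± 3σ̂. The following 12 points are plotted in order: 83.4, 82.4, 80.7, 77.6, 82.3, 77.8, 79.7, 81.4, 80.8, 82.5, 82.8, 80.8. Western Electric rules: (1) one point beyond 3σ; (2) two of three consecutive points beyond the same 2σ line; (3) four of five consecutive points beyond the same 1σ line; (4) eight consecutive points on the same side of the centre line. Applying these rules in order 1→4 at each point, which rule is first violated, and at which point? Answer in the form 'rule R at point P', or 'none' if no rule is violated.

rule 2 at point 6

Zone of each point (C = within 1σ̂, B = 1σ̂–2σ̂, A = 2σ̂–3σ̂, * = beyond 3σ̂; sign = side of CL): 1:+C, 2:+C, 3:-C, 4:-A, 5:+C, 6:-A, 7:-B, 8:-C, 9:-C, 10:+C, 11:+C, 12:-C
Rule 2 (two of three consecutive points beyond the same 2σ limit) is satisfied at point 6.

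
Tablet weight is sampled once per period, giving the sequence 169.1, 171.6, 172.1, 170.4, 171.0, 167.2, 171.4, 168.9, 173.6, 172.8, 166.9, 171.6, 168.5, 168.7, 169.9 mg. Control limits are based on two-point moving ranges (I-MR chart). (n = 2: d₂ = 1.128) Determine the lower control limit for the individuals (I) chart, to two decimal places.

X̄ = (169.1 + 171.6 + 172.1 + 170.4 + 171.0 + 167.2 + 171.4 + 168.9 + 173.6 + 172.8 + 166.9 + 171.6 + 168.5 + 168.7 + 169.9) / 15 = 170.2467
Moving ranges: 2.5, 0.5, 1.7, 0.6, 3.8, 4.2, 2.5, 4.7, 0.8, 5.9, 4.7, 3.1, 0.2, 1.2; M̄R̄ = 36.4000 / 14 = 2.6000
LCL = X̄ − 3·M̄R̄/d₂ = 170.2467 − 3 × 2.6000 / 1.128 = 163.3318

163.33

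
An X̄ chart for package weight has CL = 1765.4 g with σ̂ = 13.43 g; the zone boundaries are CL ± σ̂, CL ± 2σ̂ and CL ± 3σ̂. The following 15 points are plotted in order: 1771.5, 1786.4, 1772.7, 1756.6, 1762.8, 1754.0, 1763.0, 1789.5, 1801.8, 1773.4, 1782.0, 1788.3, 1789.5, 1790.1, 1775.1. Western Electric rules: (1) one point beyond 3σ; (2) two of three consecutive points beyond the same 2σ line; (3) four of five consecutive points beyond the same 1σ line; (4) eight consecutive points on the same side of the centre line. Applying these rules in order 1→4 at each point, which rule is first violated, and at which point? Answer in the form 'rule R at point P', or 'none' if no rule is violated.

Zone of each point (C = within 1σ̂, B = 1σ̂–2σ̂, A = 2σ̂–3σ̂, * = beyond 3σ̂; sign = side of CL): 1:+C, 2:+B, 3:+C, 4:-C, 5:-C, 6:-C, 7:-C, 8:+B, 9:+A, 10:+C, 11:+B, 12:+B, 13:+B, 14:+B, 15:+C
Rule 3 (four of five consecutive points beyond the same 1σ limit) is satisfied at point 12.

rule 3 at point 12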